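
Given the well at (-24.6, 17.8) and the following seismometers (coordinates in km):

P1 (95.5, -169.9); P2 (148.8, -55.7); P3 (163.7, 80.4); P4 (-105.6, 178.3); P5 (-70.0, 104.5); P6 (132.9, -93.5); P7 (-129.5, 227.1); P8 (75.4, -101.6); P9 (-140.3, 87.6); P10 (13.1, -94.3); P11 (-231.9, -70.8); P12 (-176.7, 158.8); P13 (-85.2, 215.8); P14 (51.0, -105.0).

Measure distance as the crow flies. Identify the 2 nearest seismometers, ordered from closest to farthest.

Distances from (-24.6, 17.8):
P1: √((120.1)² + (-187.7)²) = √(14424.010 + 35231.290) = 222.8 km
P2: √((173.4)² + (-73.5)²) = √(30067.560 + 5402.250) = 188.3 km
P3: √((188.3)² + (62.6)²) = √(35456.890 + 3918.760) = 198.4 km
P4: √((-81.0)² + (160.5)²) = √(6561.000 + 25760.250) = 179.8 km
P5: √((-45.4)² + (86.7)²) = √(2061.160 + 7516.890) = 97.9 km
P6: √((157.5)² + (-111.3)²) = √(24806.250 + 12387.690) = 192.9 km
P7: √((-104.9)² + (209.3)²) = √(11004.010 + 43806.490) = 234.1 km
P8: √((100.0)² + (-119.4)²) = √(10000.000 + 14256.360) = 155.7 km
P9: √((-115.7)² + (69.8)²) = √(13386.490 + 4872.040) = 135.1 km
P10: √((37.7)² + (-112.1)²) = √(1421.290 + 12566.410) = 118.3 km
P11: √((-207.3)² + (-88.6)²) = √(42973.290 + 7849.960) = 225.4 km
P12: √((-152.1)² + (141.0)²) = √(23134.410 + 19881.000) = 207.4 km
P13: √((-60.6)² + (198.0)²) = √(3672.360 + 39204.000) = 207.1 km
P14: √((75.6)² + (-122.8)²) = √(5715.360 + 15079.840) = 144.2 km
Sorted: P5 (97.9 km) < P10 (118.3 km) < P9 (135.1 km) < P14 (144.2 km) < …

P5, P10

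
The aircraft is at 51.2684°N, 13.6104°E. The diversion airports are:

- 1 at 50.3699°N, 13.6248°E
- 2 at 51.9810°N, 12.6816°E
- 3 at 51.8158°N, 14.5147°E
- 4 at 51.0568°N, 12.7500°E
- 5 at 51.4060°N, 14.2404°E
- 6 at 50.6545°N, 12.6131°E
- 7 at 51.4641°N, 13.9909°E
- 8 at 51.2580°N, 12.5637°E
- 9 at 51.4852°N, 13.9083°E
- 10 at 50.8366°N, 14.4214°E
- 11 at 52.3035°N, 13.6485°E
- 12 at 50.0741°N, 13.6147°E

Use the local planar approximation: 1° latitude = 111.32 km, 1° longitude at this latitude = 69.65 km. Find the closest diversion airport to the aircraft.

9

Distances from 51.2684°N, 13.6104°E:
1: √((-0.8985·111.32)² + (0.0144·69.65)²) = √(10004.204442 + 1.005929) = 100.0260 km
2: √((0.7126·111.32)² + (-0.9288·69.65)²) = √(6292.714544 + 4184.915130) = 102.3603 km
3: √((0.5474·111.32)² + (0.9043·69.65)²) = √(3713.265320 + 3967.046610) = 87.6374 km
4: √((-0.2116·111.32)² + (-0.8604·69.65)²) = √(554.852723 + 3591.228549) = 64.3901 km
5: √((0.1376·111.32)² + (0.6300·69.65)²) = √(234.629850 + 1925.410520) = 46.4762 km
6: √((-0.6139·111.32)² + (-0.9973·69.65)²) = √(4670.266485 + 4824.961803) = 97.4435 km
7: √((0.1957·111.32)² + (0.3805·69.65)²) = √(474.600342 + 702.346728) = 34.3067 km
8: √((-0.0104·111.32)² + (-1.0467·69.65)²) = √(1.340334 + 5314.797106) = 72.9118 km
9: √((0.2168·111.32)² + (0.2979·69.65)²) = √(582.458451 + 430.510004) = 31.8272 km
10: √((-0.4318·111.32)² + (0.8110·69.65)²) = √(2310.530317 + 3190.685142) = 74.1702 km
11: √((1.0351·111.32)² + (0.0381·69.65)²) = √(13277.338040 + 7.041938) = 115.2579 km
12: √((-1.1943·111.32)² + (0.0043·69.65)²) = √(17675.563169 + 0.089697) = 132.9498 km
Minimum: 9 at 31.8272 km.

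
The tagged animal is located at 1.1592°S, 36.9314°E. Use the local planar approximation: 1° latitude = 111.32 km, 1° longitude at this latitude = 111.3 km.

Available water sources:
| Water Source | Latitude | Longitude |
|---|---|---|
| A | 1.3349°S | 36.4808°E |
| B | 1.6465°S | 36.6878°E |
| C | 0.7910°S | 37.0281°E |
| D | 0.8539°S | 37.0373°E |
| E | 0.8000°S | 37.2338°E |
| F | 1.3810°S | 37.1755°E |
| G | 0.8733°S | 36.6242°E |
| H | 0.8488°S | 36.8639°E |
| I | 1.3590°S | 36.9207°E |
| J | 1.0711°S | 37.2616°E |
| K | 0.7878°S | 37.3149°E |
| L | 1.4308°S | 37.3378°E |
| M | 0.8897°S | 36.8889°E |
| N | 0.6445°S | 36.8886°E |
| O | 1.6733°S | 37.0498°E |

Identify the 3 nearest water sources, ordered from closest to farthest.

Distances from 1.1592°S, 36.9314°E:
A: √((-0.1757·111.32)² + (-0.4506·111.3)²) = √(382.551508 + 2515.201037) = 53.8308 km
B: √((-0.4873·111.32)² + (-0.2436·111.3)²) = √(2942.654120 + 735.097417) = 60.6445 km
C: √((0.3682·111.32)² + (0.0967·111.3)²) = √(1680.018111 + 115.835927) = 42.3775 km
D: √((0.3053·111.32)² + (0.1059·111.3)²) = √(1155.047924 + 138.925590) = 35.9718 km
E: √((0.3592·111.32)² + (0.3024·111.3)²) = √(1598.891712 + 1132.801727) = 52.2656 km
F: √((-0.2218·111.32)² + (0.2441·111.3)²) = √(609.634419 + 738.118155) = 36.7117 km
G: √((0.2859·111.32)² + (-0.3072·111.3)²) = √(1012.918973 + 1169.049099) = 46.7115 km
H: √((0.3104·111.32)² + (-0.0675·111.3)²) = √(1193.960119 + 56.441413) = 35.3610 km
I: √((-0.1998·111.32)² + (-0.0107·111.3)²) = √(494.694820 + 1.418267) = 22.2736 km
J: √((0.0881·111.32)² + (0.3302·111.3)²) = √(96.182976 + 1350.655112) = 38.0373 km
K: √((0.3714·111.32)² + (0.3835·111.3)²) = √(1709.346843 + 1821.885441) = 59.4242 km
L: √((-0.2716·111.32)² + (0.4064·111.3)²) = √(914.125716 + 2045.962773) = 54.4067 km
M: √((0.2695·111.32)² + (-0.0425·111.3)²) = √(900.044401 + 22.375265) = 30.3714 km
N: √((0.5147·111.32)² + (-0.0428·111.3)²) = √(3282.877911 + 22.692266) = 57.4941 km
O: √((-0.5141·111.32)² + (0.1184·111.3)²) = √(3275.228490 + 173.657576) = 58.7272 km
Sorted: I (22.2736 km) < M (30.3714 km) < H (35.3610 km) < D (35.9718 km) < F (36.7117 km) < …

I, M, H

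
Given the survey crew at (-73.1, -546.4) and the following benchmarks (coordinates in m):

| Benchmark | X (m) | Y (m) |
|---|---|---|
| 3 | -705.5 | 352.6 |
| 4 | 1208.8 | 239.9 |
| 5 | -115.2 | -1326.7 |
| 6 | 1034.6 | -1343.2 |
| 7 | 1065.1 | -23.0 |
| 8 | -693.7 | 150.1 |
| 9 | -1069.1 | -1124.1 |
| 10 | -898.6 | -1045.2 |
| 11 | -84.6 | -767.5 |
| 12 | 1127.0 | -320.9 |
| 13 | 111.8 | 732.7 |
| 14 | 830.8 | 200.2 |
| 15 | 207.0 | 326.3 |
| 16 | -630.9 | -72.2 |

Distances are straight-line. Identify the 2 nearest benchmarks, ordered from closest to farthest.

Distances from (-73.1, -546.4):
3: √((-632.4)² + (899.0)²) = √(399929.760 + 808201.000) = 1099.2 m
4: √((1281.9)² + (786.3)²) = √(1643267.610 + 618267.690) = 1503.8 m
5: √((-42.1)² + (-780.3)²) = √(1772.410 + 608868.090) = 781.4 m
6: √((1107.7)² + (-796.8)²) = √(1226999.290 + 634890.240) = 1364.5 m
7: √((1138.2)² + (523.4)²) = √(1295499.240 + 273947.560) = 1252.8 m
8: √((-620.6)² + (696.5)²) = √(385144.360 + 485112.250) = 932.9 m
9: √((-996.0)² + (-577.7)²) = √(992016.000 + 333737.290) = 1151.4 m
10: √((-825.5)² + (-498.8)²) = √(681450.250 + 248801.440) = 964.5 m
11: √((-11.5)² + (-221.1)²) = √(132.250 + 48885.210) = 221.4 m
12: √((1200.1)² + (225.5)²) = √(1440240.010 + 50850.250) = 1221.1 m
13: √((184.9)² + (1279.1)²) = √(34188.010 + 1636096.810) = 1292.4 m
14: √((903.9)² + (746.6)²) = √(817035.210 + 557411.560) = 1172.4 m
15: √((280.1)² + (872.7)²) = √(78456.010 + 761605.290) = 916.5 m
16: √((-557.8)² + (474.2)²) = √(311140.840 + 224865.640) = 732.1 m
Sorted: 11 (221.4 m) < 16 (732.1 m) < 5 (781.4 m) < 15 (916.5 m) < …

11, 16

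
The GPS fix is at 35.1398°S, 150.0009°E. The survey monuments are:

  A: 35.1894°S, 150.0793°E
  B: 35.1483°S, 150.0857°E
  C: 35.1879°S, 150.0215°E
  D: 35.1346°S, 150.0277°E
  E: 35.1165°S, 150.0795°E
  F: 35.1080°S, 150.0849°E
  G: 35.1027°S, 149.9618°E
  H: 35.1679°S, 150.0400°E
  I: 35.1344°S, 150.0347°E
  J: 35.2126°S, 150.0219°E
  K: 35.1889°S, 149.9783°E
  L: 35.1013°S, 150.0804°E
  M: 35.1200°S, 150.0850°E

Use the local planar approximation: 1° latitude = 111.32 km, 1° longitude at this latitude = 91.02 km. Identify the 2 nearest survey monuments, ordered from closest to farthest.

Distances from 35.1398°S, 150.0009°E:
A: √((-0.0496·111.32)² + (0.0784·91.02)²) = √(30.486653 + 50.922039) = 9.0227 km
B: √((-0.0085·111.32)² + (0.0848·91.02)²) = √(0.895332 + 59.575181) = 7.7763 km
C: √((-0.0481·111.32)² + (0.0206·91.02)²) = √(28.670585 + 3.515670) = 5.6733 km
D: √((0.0052·111.32)² + (0.0268·91.02)²) = √(0.335084 + 5.950360) = 2.5071 km
E: √((0.0233·111.32)² + (0.0786·91.02)²) = √(6.727570 + 51.182177) = 7.6098 km
F: √((0.0318·111.32)² + (0.0840·91.02)²) = √(12.531430 + 58.456423) = 8.4254 km
G: √((0.0371·111.32)² + (-0.0391·91.02)²) = √(17.056669 + 12.665641) = 5.4518 km
H: √((-0.0281·111.32)² + (0.0391·91.02)²) = √(9.784960 + 12.665641) = 4.7382 km
I: √((0.0054·111.32)² + (0.0338·91.02)²) = √(0.361355 + 9.464705) = 3.1347 km
J: √((-0.0728·111.32)² + (0.0210·91.02)²) = √(65.676372 + 3.653526) = 8.3265 km
K: √((-0.0491·111.32)² + (-0.0226·91.02)²) = √(29.875101 + 4.231463) = 5.8401 km
L: √((0.0385·111.32)² + (0.0795·91.02)²) = √(18.368253 + 52.360998) = 8.4101 km
M: √((0.0198·111.32)² + (0.0841·91.02)²) = √(4.858216 + 58.595687) = 7.9658 km
Sorted: D (2.5071 km) < I (3.1347 km) < H (4.7382 km) < G (5.4518 km) < …

D, I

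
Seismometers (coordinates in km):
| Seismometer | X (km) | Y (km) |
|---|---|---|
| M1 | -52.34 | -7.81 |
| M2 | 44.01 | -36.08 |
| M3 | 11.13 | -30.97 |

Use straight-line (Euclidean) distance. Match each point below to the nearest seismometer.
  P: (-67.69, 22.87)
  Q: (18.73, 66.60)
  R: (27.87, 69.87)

P at (-67.69, 22.87):
  M1: 34.31 km
  M2: 126.30 km
  M3: 95.45 km
  → nearest: M1 (34.31 km)
Q at (18.73, 66.60):
  M1: 102.90 km
  M2: 105.75 km
  M3: 97.87 km
  → nearest: M3 (97.87 km)
R at (27.87, 69.87):
  M1: 111.66 km
  M2: 107.17 km
  M3: 102.22 km
  → nearest: M3 (102.22 km)

P→M1; Q→M3; R→M3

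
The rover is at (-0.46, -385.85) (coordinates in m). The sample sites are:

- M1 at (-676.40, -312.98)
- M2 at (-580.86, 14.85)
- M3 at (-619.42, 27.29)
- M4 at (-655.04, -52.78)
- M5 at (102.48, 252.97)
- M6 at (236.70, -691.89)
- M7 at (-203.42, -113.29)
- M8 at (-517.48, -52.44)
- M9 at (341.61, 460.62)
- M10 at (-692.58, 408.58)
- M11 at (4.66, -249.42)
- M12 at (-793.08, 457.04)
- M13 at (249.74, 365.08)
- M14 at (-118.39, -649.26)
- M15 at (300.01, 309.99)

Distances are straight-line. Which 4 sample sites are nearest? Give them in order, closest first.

M11, M14, M7, M6

Distances from (-0.46, -385.85):
M1: √((-675.94)² + (72.87)²) = √(456894.8836 + 5310.0369) = 679.86 m
M2: √((-580.40)² + (400.70)²) = √(336864.1600 + 160560.4900) = 705.28 m
M3: √((-618.96)² + (413.14)²) = √(383111.4816 + 170684.6596) = 744.17 m
M4: √((-654.58)² + (333.07)²) = √(428474.9764 + 110935.6249) = 734.45 m
M5: √((102.94)² + (638.82)²) = √(10596.6436 + 408090.9924) = 647.06 m
M6: √((237.16)² + (-306.04)²) = √(56244.8656 + 93660.4816) = 387.18 m
M7: √((-202.96)² + (272.56)²) = √(41192.7616 + 74288.9536) = 339.83 m
M8: √((-517.02)² + (333.41)²) = √(267309.6804 + 111162.2281) = 615.20 m
M9: √((342.07)² + (846.47)²) = √(117011.8849 + 716511.4609) = 912.97 m
M10: √((-692.12)² + (794.43)²) = √(479030.0944 + 631119.0249) = 1053.64 m
M11: √((5.12)² + (136.43)²) = √(26.2144 + 18613.1449) = 136.53 m
M12: √((-792.62)² + (842.89)²) = √(628246.4644 + 710463.5521) = 1157.03 m
M13: √((250.20)² + (750.93)²) = √(62600.0400 + 563895.8649) = 791.51 m
M14: √((-117.93)² + (-263.41)²) = √(13907.4849 + 69384.8281) = 288.60 m
M15: √((300.47)² + (695.84)²) = √(90282.2209 + 484193.3056) = 757.94 m
Sorted: M11 (136.53 m) < M14 (288.60 m) < M7 (339.83 m) < M6 (387.18 m) < M8 (615.20 m) < M5 (647.06 m) < …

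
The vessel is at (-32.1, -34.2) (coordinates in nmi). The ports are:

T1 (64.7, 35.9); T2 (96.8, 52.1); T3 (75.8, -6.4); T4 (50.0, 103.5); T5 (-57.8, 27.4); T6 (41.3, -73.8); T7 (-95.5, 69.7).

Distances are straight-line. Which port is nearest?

Distances from (-32.1, -34.2):
T1: 119.5 nmi
T2: 155.1 nmi
T3: 111.4 nmi
T4: 160.3 nmi
T5: 66.7 nmi
T6: 83.4 nmi
T7: 121.7 nmi
Minimum: T5 at 66.7 nmi.

T5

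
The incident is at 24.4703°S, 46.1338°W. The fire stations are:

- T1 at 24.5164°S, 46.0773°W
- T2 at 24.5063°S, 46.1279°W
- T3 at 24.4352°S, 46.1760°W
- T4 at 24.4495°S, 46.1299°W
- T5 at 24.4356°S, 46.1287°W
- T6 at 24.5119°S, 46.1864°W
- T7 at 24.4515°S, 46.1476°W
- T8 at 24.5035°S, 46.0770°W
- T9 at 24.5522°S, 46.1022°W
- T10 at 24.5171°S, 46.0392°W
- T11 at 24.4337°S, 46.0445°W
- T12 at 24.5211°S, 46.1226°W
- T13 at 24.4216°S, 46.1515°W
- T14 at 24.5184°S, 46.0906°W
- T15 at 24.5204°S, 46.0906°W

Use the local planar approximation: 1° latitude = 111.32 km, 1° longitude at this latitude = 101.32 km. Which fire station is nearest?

Distances from 24.4703°S, 46.1338°W:
T1: √((-0.0461·111.32)² + (0.0565·101.32)²) = √(26.335905 + 32.770816) = 7.6881 km
T2: √((-0.0360·111.32)² + (0.0059·101.32)²) = √(16.060217 + 0.357350) = 4.0519 km
T3: √((0.0351·111.32)² + (-0.0422·101.32)²) = √(15.267243 + 18.281645) = 5.7921 km
T4: √((0.0208·111.32)² + (0.0039·101.32)²) = √(5.361336 + 0.156142) = 2.3489 km
T5: √((0.0347·111.32)² + (0.0051·101.32)²) = √(14.921255 + 0.267012) = 3.8972 km
T6: √((-0.0416·111.32)² + (-0.0526·101.32)²) = √(21.445346 + 28.402845) = 7.0603 km
T7: √((0.0188·111.32)² + (-0.0138·101.32)²) = √(4.379879 + 1.955008) = 2.5169 km
T8: √((-0.0332·111.32)² + (0.0568·101.32)²) = √(13.659115 + 33.119749) = 6.8395 km
T9: √((-0.0819·111.32)² + (0.0316·101.32)²) = √(83.121658 + 10.250960) = 9.6630 km
T10: √((-0.0468·111.32)² + (0.0946·101.32)²) = √(27.141766 + 91.869771) = 10.9092 km
T11: √((0.0366·111.32)² + (0.0893·101.32)²) = √(16.600018 + 81.864060) = 9.9229 km
T12: √((-0.0508·111.32)² + (0.0112·101.32)²) = √(31.979658 + 1.287735) = 5.7678 km
T13: √((0.0487·111.32)² + (-0.0177·101.32)²) = √(29.390320 + 3.216154) = 5.7102 km
T14: √((-0.0481·111.32)² + (0.0432·101.32)²) = √(28.670585 + 19.158339) = 6.9158 km
T15: √((-0.0501·111.32)² + (0.0432·101.32)²) = √(31.104401 + 19.158339) = 7.0896 km
Minimum: T4 at 2.3489 km.

T4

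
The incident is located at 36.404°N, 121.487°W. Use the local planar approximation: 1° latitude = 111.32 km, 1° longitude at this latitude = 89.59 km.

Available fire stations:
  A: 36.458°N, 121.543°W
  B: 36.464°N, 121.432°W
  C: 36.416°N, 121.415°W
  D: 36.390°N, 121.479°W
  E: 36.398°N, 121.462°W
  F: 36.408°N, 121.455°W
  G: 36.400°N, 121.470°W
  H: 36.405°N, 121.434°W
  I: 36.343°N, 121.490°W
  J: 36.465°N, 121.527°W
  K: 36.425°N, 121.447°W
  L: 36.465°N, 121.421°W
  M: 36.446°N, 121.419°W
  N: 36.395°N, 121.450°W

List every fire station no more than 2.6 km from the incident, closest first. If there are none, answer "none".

G, D, E

Distances from 36.404°N, 121.487°W:
A: √((0.054·111.32)² + (-0.056·89.59)²) = √(36.13549 + 25.17069) = 7.830 km
B: √((0.060·111.32)² + (0.055·89.59)²) = √(44.61171 + 24.27976) = 8.300 km
C: √((0.012·111.32)² + (0.072·89.59)²) = √(1.78447 + 41.60869) = 6.587 km
D: √((-0.014·111.32)² + (0.008·89.59)²) = √(2.42886 + 0.51369) = 1.715 km
E: √((-0.006·111.32)² + (0.025·89.59)²) = √(0.44612 + 5.01648) = 2.337 km
F: √((0.004·111.32)² + (0.032·89.59)²) = √(0.19827 + 8.21900) = 2.901 km
G: √((-0.004·111.32)² + (0.017·89.59)²) = √(0.19827 + 2.31962) = 1.587 km
H: √((0.001·111.32)² + (0.053·89.59)²) = √(0.01239 + 22.54607) = 4.750 km
I: √((-0.061·111.32)² + (-0.003·89.59)²) = √(46.11116 + 0.07224) = 6.796 km
J: √((0.061·111.32)² + (-0.040·89.59)²) = √(46.11116 + 12.84219) = 7.678 km
K: √((0.021·111.32)² + (0.040·89.59)²) = √(5.46493 + 12.84219) = 4.279 km
L: √((0.061·111.32)² + (0.066·89.59)²) = √(46.11116 + 34.96286) = 9.004 km
M: √((0.042·111.32)² + (0.068·89.59)²) = √(21.85974 + 37.11393) = 7.679 km
N: √((-0.009·111.32)² + (0.037·89.59)²) = √(1.00376 + 10.98810) = 3.463 km
Threshold 2.6 km: G (1.587 km), D (1.715 km), E (2.337 km) are within range.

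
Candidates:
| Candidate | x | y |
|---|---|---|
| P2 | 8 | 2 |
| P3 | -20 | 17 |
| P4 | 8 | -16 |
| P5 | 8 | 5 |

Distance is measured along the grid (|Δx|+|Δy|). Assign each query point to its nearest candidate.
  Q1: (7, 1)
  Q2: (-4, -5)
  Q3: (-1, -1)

Q1 at (7, 1):
  P2: 2
  P3: 43
  P4: 18
  P5: 5
  → nearest: P2 (2)
Q2 at (-4, -5):
  P2: 19
  P3: 38
  P4: 23
  P5: 22
  → nearest: P2 (19)
Q3 at (-1, -1):
  P2: 12
  P3: 37
  P4: 24
  P5: 15
  → nearest: P2 (12)

Q1→P2; Q2→P2; Q3→P2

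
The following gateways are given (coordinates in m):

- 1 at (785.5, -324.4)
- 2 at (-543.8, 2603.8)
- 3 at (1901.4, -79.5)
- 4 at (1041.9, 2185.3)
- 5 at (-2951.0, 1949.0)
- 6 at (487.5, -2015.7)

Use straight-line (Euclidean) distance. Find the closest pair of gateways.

1 and 3

Pairwise distances:
1–2: √((-1329.3)² + (2928.2)²) = √(1767038.490 + 8574355.240) = 3215.8 m
1–3: √((1115.9)² + (244.9)²) = √(1245232.810 + 59976.010) = 1142.5 m
1–4: √((256.4)² + (2509.7)²) = √(65740.960 + 6298594.090) = 2522.8 m
1–5: √((-3736.5)² + (2273.4)²) = √(13961432.250 + 5168347.560) = 4373.8 m
1–6: √((-298.0)² + (-1691.3)²) = √(88804.000 + 2860495.690) = 1717.4 m
2–3: √((2445.2)² + (-2683.3)²) = √(5979003.040 + 7200098.890) = 3630.3 m
2–4: √((1585.7)² + (-418.5)²) = √(2514444.490 + 175142.250) = 1640.0 m
2–5: √((-2407.2)² + (-654.8)²) = √(5794611.840 + 428763.040) = 2494.7 m
2–6: √((1031.3)² + (-4619.5)²) = √(1063579.690 + 21339780.250) = 4733.2 m
3–4: √((-859.5)² + (2264.8)²) = √(738740.250 + 5129319.040) = 2422.4 m
3–5: √((-4852.4)² + (2028.5)²) = √(23545785.760 + 4114812.250) = 5259.3 m
3–6: √((-1413.9)² + (-1936.2)²) = √(1999113.210 + 3748870.440) = 2397.5 m
4–5: √((-3992.9)² + (-236.3)²) = √(15943250.410 + 55837.690) = 3999.9 m
4–6: √((-554.4)² + (-4201.0)²) = √(307359.360 + 17648401.000) = 4237.4 m
5–6: √((3438.5)² + (-3964.7)²) = √(11823282.250 + 15718846.090) = 5248.1 m
Closest pair: 1–3 at 1142.5 m.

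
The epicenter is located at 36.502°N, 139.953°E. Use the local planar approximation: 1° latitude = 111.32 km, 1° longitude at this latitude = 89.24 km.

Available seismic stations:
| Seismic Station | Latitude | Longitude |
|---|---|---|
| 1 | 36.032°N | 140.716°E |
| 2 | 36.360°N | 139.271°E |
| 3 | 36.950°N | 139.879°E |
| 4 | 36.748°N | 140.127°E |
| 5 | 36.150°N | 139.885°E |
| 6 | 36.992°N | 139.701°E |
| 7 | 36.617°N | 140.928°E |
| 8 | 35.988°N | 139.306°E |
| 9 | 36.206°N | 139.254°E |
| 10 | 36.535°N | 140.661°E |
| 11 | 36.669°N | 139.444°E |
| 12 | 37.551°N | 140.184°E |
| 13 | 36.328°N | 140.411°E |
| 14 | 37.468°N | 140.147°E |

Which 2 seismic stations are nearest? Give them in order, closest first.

4, 5

Distances from 36.502°N, 139.953°E:
1: √((-0.470·111.32)² + (0.763·89.24)²) = √(2737.42426 + 4636.26444) = 85.870 km
2: √((-0.142·111.32)² + (-0.682·89.24)²) = √(249.87516 + 3704.14409) = 62.881 km
3: √((0.448·111.32)² + (-0.074·89.24)²) = √(2487.15255 + 43.60965) = 50.307 km
4: √((0.246·111.32)² + (0.174·89.24)²) = √(749.92289 + 241.11133) = 31.481 km
5: √((-0.352·111.32)² + (-0.068·89.24)²) = √(1535.43601 + 36.82451) = 39.652 km
6: √((0.490·111.32)² + (-0.252·89.24)²) = √(2975.35339 + 505.73173) = 59.001 km
7: √((0.115·111.32)² + (0.975·89.24)²) = √(163.88608 + 7570.56608) = 87.946 km
8: √((-0.514·111.32)² + (-0.647·89.24)²) = √(3273.95445 + 3333.70898) = 81.288 km
9: √((-0.296·111.32)² + (-0.699·89.24)²) = √(1085.74995 + 3891.10970) = 70.547 km
10: √((0.033·111.32)² + (0.708·89.24)²) = √(13.49504 + 3991.95501) = 63.289 km
11: √((0.167·111.32)² + (-0.509·89.24)²) = √(345.60446 + 2063.26346) = 49.080 km
12: √((1.049·111.32)² + (0.231·89.24)²) = √(13636.32589 + 424.95514) = 118.580 km
13: √((-0.174·111.32)² + (0.458·89.24)²) = √(375.18450 + 1670.51384) = 45.229 km
14: √((0.966·111.32)² + (0.194·89.24)²) = √(11563.80203 + 299.72473) = 108.920 km
Sorted: 4 (31.481 km) < 5 (39.652 km) < 13 (45.229 km) < 11 (49.080 km) < …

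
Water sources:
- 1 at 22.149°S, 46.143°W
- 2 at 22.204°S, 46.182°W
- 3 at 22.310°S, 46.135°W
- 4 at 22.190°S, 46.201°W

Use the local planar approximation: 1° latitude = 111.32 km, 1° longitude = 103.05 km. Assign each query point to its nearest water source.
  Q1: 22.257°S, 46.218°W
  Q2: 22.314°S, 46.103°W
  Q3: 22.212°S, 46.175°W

Q1 at 22.257°S, 46.218°W:
  1: 14.292 km
  2: 6.969 km
  3: 10.391 km
  4: 7.661 km
  → nearest: 2 (6.969 km)
Q2 at 22.314°S, 46.103°W:
  1: 18.825 km
  2: 14.704 km
  3: 3.328 km
  4: 17.103 km
  → nearest: 3 (3.328 km)
Q3 at 22.212°S, 46.175°W:
  1: 7.750 km
  2: 1.146 km
  3: 11.662 km
  4: 3.630 km
  → nearest: 2 (1.146 km)

Q1→2; Q2→3; Q3→2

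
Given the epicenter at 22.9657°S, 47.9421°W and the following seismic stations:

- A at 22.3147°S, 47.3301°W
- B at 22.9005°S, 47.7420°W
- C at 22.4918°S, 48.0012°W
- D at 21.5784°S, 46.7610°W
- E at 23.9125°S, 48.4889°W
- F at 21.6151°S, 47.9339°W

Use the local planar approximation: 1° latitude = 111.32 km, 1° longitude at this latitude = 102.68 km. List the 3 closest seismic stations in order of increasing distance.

Distances from 22.9657°S, 47.9421°W:
A: √((0.6510·111.32)² + (0.6120·102.68)²) = √(5251.802341 + 3948.885709) = 95.9202 km
B: √((0.0652·111.32)² + (0.2001·102.68)²) = √(52.679493 + 422.149129) = 21.7906 km
C: √((0.4739·111.32)² + (-0.0591·102.68)²) = √(2783.042335 + 36.825333) = 53.1024 km
D: √((1.3873·111.32)² + (1.1811·102.68)²) = √(23849.933249 + 14707.710033) = 196.3610 km
E: √((-0.9468·111.32)² + (-0.5468·102.68)²) = √(11108.691186 + 3152.308636) = 119.4194 km
F: √((1.3506·111.32)² + (0.0082·102.68)²) = √(22604.759256 + 0.708924) = 150.3511 km
Sorted: B (21.7906 km) < C (53.1024 km) < A (95.9202 km) < E (119.4194 km) < F (150.3511 km) < …

B, C, A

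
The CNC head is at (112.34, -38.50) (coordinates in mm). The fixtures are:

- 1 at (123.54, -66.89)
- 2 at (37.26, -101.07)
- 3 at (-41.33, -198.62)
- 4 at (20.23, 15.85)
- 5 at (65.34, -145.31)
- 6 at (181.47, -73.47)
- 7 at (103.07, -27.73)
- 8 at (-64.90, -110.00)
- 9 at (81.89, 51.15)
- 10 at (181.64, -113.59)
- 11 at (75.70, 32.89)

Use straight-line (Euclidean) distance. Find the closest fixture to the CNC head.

Distances from (112.34, -38.50):
1: √((11.20)² + (-28.39)²) = √(125.4400 + 805.9921) = 30.52 mm
2: √((-75.08)² + (-62.57)²) = √(5637.0064 + 3915.0049) = 97.73 mm
3: √((-153.67)² + (-160.12)²) = √(23614.4689 + 25638.4144) = 221.93 mm
4: √((-92.11)² + (54.35)²) = √(8484.2521 + 2953.9225) = 106.95 mm
5: √((-47.00)² + (-106.81)²) = √(2209.0000 + 11408.3761) = 116.69 mm
6: √((69.13)² + (-34.97)²) = √(4778.9569 + 1222.9009) = 77.47 mm
7: √((-9.27)² + (10.77)²) = √(85.9329 + 115.9929) = 14.21 mm
8: √((-177.24)² + (-71.50)²) = √(31414.0176 + 5112.2500) = 191.12 mm
9: √((-30.45)² + (89.65)²) = √(927.2025 + 8037.1225) = 94.68 mm
10: √((69.30)² + (-75.09)²) = √(4802.4900 + 5638.5081) = 102.18 mm
11: √((-36.64)² + (71.39)²) = √(1342.4896 + 5096.5321) = 80.24 mm
Minimum: 7 at 14.21 mm.

7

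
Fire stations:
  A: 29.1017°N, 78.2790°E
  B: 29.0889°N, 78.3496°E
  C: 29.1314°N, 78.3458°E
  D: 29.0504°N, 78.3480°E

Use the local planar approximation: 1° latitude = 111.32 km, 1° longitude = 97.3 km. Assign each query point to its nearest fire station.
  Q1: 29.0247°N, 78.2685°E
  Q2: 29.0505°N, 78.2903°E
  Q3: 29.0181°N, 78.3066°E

Q1→D; Q2→D; Q3→D

Q1 at 29.0247°N, 78.2685°E:
  A: √((0.0770·111.32)² + (0.0105·97.3)²) = √(73.473012 + 1.043769) = 8.6323 km
  B: √((0.0642·111.32)² + (0.0811·97.3)²) = √(51.075950 + 62.268354) = 10.6463 km
  C: √((0.1067·111.32)² + (0.0773·97.3)²) = √(141.083178 + 56.569803) = 14.0589 km
  D: √((0.0257·111.32)² + (0.0795·97.3)²) = √(8.184886 + 59.835640) = 8.2475 km
  → nearest: D (8.2475 km)
Q2 at 29.0505°N, 78.2903°E:
  A: √((0.0512·111.32)² + (-0.0113·97.3)²) = √(32.485258 + 1.208878) = 5.8047 km
  B: √((0.0384·111.32)² + (0.0593·97.3)²) = √(18.272957 + 33.291631) = 7.1808 km
  C: √((0.0809·111.32)² + (0.0555·97.3)²) = √(81.104218 + 29.161620) = 10.5008 km
  D: √((-0.0001·111.32)² + (0.0577·97.3)²) = √(0.000124 + 31.519354) = 5.6142 km
  → nearest: D (5.6142 km)
Q3 at 29.0181°N, 78.3066°E:
  A: √((0.0836·111.32)² + (-0.0276·97.3)²) = √(86.608188 + 7.211803) = 9.6861 km
  B: √((0.0708·111.32)² + (0.0430·97.3)²) = √(62.117349 + 17.505019) = 8.9231 km
  C: √((0.1133·111.32)² + (0.0392·97.3)²) = √(159.076569 + 14.547817) = 13.1767 km
  D: √((0.0323·111.32)² + (0.0414·97.3)²) = √(12.928598 + 16.226556) = 5.3996 km
  → nearest: D (5.3996 km)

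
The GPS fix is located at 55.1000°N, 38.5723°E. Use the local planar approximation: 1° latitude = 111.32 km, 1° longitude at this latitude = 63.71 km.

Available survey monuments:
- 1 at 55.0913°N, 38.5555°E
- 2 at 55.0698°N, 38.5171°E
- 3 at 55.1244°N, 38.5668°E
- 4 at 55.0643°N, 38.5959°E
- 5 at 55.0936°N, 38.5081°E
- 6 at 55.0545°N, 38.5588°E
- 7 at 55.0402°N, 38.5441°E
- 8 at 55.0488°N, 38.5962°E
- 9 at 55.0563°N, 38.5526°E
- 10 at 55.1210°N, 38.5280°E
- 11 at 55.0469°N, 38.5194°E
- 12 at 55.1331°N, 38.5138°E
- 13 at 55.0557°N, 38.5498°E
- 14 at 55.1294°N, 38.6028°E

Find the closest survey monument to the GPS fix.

Distances from 55.1000°N, 38.5723°E:
1: √((-0.0087·111.32)² + (-0.0168·63.71)²) = √(0.937961 + 1.145602) = 1.4435 km
2: √((-0.0302·111.32)² + (-0.0552·63.71)²) = √(11.302130 + 12.367826) = 4.8652 km
3: √((0.0244·111.32)² + (-0.0055·63.71)²) = √(7.377786 + 0.122784) = 2.7387 km
4: √((-0.0357·111.32)² + (0.0236·63.71)²) = √(15.793662 + 2.260681) = 4.2490 km
5: √((-0.0064·111.32)² + (-0.0642·63.71)²) = √(0.507582 + 16.729589) = 4.1518 km
6: √((-0.0455·111.32)² + (-0.0135·63.71)²) = √(25.654833 + 0.739746) = 5.1376 km
7: √((-0.0598·111.32)² + (-0.0282·63.71)²) = √(44.314797 + 3.227851) = 6.8951 km
8: √((-0.0512·111.32)² + (0.0239·63.71)²) = √(32.485258 + 2.318521) = 5.8995 km
9: √((-0.0437·111.32)² + (-0.0197·63.71)²) = √(23.665150 + 1.575243) = 5.0240 km
10: √((0.0210·111.32)² + (-0.0443·63.71)²) = √(5.464935 + 7.965676) = 3.6648 km
11: √((-0.0531·111.32)² + (-0.0529·63.71)²) = √(34.941009 + 11.358646) = 6.8044 km
12: √((0.0331·111.32)² + (-0.0585·63.71)²) = √(13.576955 + 13.890790) = 5.2410 km
13: √((-0.0443·111.32)² + (-0.0225·63.71)²) = √(24.319456 + 2.054851) = 5.1356 km
14: √((0.0294·111.32)² + (0.0305·63.71)²) = √(10.711272 + 3.775851) = 3.8062 km
Minimum: 1 at 1.4435 km.

1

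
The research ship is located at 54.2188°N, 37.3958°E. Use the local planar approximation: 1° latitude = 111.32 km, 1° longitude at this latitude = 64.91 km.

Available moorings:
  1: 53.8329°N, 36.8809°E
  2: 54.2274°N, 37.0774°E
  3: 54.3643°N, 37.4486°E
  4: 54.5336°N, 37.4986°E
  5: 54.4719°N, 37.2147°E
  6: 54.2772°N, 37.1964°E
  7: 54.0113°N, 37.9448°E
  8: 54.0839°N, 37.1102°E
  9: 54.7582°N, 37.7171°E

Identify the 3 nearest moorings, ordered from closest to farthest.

6, 3, 2

Distances from 54.2188°N, 37.3958°E:
1: √((-0.3859·111.32)² + (-0.5149·64.91)²) = √(1845.423100 + 1117.040712) = 54.4285 km
2: √((0.0086·111.32)² + (-0.3184·64.91)²) = √(0.916523 + 427.139108) = 20.6895 km
3: √((0.1455·111.32)² + (0.0528·64.91)²) = √(262.344753 + 11.746029) = 16.5557 km
4: √((0.3148·111.32)² + (0.1028·64.91)²) = √(1228.049415 + 44.525566) = 35.6732 km
5: √((0.2531·111.32)² + (-0.1811·64.91)²) = √(793.835809 + 138.184751) = 30.5290 km
6: √((0.0584·111.32)² + (-0.1994·64.91)²) = √(42.264145 + 167.522647) = 14.4840 km
7: √((-0.2075·111.32)² + (0.5490·64.91)²) = √(533.559181 + 1269.895275) = 42.4671 km
8: √((-0.1349·111.32)² + (-0.2856·64.91)²) = √(225.512331 + 343.668419) = 23.8575 km
9: √((0.5394·111.32)² + (0.3213·64.91)²) = √(3605.523077 + 434.955342) = 63.5648 km
Sorted: 6 (14.4840 km) < 3 (16.5557 km) < 2 (20.6895 km) < 8 (23.8575 km) < 5 (30.5290 km) < …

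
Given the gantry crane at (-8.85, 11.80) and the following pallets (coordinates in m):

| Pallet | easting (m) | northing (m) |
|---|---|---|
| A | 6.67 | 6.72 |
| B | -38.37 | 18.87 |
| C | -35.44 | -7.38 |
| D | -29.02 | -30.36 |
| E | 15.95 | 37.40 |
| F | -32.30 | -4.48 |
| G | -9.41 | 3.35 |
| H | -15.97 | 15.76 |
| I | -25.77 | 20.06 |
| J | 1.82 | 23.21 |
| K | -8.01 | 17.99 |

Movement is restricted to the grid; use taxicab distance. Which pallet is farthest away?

Distances from (-8.85, 11.80):
A: |15.52| + |-5.08| = 15.52 + 5.08 = 20.60 m
B: |-29.52| + |7.07| = 29.52 + 7.07 = 36.59 m
C: |-26.59| + |-19.18| = 26.59 + 19.18 = 45.77 m
D: |-20.17| + |-42.16| = 20.17 + 42.16 = 62.33 m
E: |24.80| + |25.60| = 24.80 + 25.60 = 50.40 m
F: |-23.45| + |-16.28| = 23.45 + 16.28 = 39.73 m
G: |-0.56| + |-8.45| = 0.56 + 8.45 = 9.01 m
H: |-7.12| + |3.96| = 7.12 + 3.96 = 11.08 m
I: |-16.92| + |8.26| = 16.92 + 8.26 = 25.18 m
J: |10.67| + |11.41| = 10.67 + 11.41 = 22.08 m
K: |0.84| + |6.19| = 0.84 + 6.19 = 7.03 m
Maximum: D at 62.33 m.

D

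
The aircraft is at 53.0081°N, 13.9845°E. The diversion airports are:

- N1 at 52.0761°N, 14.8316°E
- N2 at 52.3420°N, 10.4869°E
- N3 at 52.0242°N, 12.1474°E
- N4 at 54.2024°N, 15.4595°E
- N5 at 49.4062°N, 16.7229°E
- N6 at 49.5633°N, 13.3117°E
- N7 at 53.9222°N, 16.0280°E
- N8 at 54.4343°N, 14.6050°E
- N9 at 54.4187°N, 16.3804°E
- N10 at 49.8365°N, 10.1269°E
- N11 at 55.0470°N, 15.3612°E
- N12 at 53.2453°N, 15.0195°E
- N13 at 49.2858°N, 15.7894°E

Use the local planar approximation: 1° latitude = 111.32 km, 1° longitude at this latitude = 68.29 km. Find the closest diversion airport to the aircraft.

Distances from 53.0081°N, 13.9845°E:
N1: 118.7879 km
N2: 250.0962 km
N3: 166.5396 km
N4: 166.7982 km
N5: 442.4282 km
N6: 386.2178 km
N7: 172.7107 km
N8: 164.3221 km
N9: 226.7774 km
N10: 440.5127 km
N11: 245.6712 km
N12: 75.4514 km
N13: 432.3098 km
Minimum: N12 at 75.4514 km.

N12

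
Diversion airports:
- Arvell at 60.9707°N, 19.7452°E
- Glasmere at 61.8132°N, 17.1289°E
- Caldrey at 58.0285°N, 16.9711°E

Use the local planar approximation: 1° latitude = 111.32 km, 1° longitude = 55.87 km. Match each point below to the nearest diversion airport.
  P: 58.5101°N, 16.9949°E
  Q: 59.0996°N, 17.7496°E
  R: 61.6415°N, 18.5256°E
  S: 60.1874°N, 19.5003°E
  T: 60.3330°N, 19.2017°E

P at 58.5101°N, 16.9949°E:
  Arvell: √((2.4606·111.32)² + (2.7503·55.87)²) = √(75028.875013 + 23611.168491) = 314.0701 km
  Glasmere: √((3.3031·111.32)² + (0.1340·55.87)²) = √(135204.093058 + 56.048880) = 367.7773 km
  Caldrey: √((-0.4816·111.32)² + (-0.0238·55.87)²) = √(2874.215664 + 1.768118) = 53.6282 km
  → nearest: Caldrey (53.6282 km)
Q at 59.0996°N, 17.7496°E:
  Arvell: √((1.8711·111.32)² + (1.9956·55.87)²) = √(43385.079027 + 12430.950390) = 236.2542 km
  Glasmere: √((2.7136·111.32)² + (-0.6207·55.87)²) = √(91251.089085 + 1202.598986) = 304.0620 km
  Caldrey: √((-1.0711·111.32)² + (-0.7785·55.87)²) = √(14216.949931 + 1891.797192) = 126.9202 km
  → nearest: Caldrey (126.9202 km)
R at 61.6415°N, 18.5256°E:
  Arvell: √((-0.6708·111.32)² + (1.2196·55.87)²) = √(5576.125031 + 4642.930407) = 101.0893 km
  Glasmere: √((0.1717·111.32)² + (-1.3967·55.87)²) = √(365.331387 + 6089.247255) = 80.3404 km
  Caldrey: √((-3.6130·111.32)² + (-1.5545·55.87)²) = √(161764.164305 + 7542.907736) = 411.4694 km
  → nearest: Glasmere (80.3404 km)
S at 60.1874°N, 19.5003°E:
  Arvell: √((0.7833·111.32)² + (0.2449·55.87)²) = √(7603.309136 + 187.212530) = 88.2639 km
  Glasmere: √((1.6258·111.32)² + (-2.3714·55.87)²) = √(32755.228526 + 17553.631368) = 224.2964 km
  Caldrey: √((-2.1589·111.32)² + (-2.5292·55.87)²) = √(57757.907115 + 19967.499811) = 278.7928 km
  → nearest: Arvell (88.2639 km)
T at 60.3330°N, 19.2017°E:
  Arvell: √((0.6377·111.32)² + (0.5435·55.87)²) = √(5039.404614 + 922.054177) = 77.2105 km
  Glasmere: √((1.4802·111.32)² + (-2.0728·55.87)²) = √(27151.085357 + 13411.339071) = 201.4012 km
  Caldrey: √((-2.3045·111.32)² + (-2.2306·55.87)²) = √(65811.201585 + 15531.047160) = 285.2056 km
  → nearest: Arvell (77.2105 km)

P→Caldrey; Q→Caldrey; R→Glasmere; S→Arvell; T→Arvell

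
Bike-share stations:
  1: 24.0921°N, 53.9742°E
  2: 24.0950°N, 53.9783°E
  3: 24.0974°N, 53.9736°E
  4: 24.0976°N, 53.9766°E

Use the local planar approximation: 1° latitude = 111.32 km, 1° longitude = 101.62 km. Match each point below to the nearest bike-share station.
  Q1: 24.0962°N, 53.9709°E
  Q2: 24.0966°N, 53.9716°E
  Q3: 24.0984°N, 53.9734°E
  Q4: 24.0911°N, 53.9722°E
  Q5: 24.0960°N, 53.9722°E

Q1 at 24.0962°N, 53.9709°E:
  1: √((-0.0041·111.32)² + (0.0033·101.62)²) = √(0.208312 + 0.112457) = 0.5664 km
  2: √((-0.0012·111.32)² + (0.0074·101.62)²) = √(0.017845 + 0.565486) = 0.7638 km
  3: √((0.0012·111.32)² + (0.0027·101.62)²) = √(0.017845 + 0.075281) = 0.3052 km
  4: √((0.0014·111.32)² + (0.0057·101.62)²) = √(0.024289 + 0.335512) = 0.5998 km
  → nearest: 3 (0.3052 km)
Q2 at 24.0966°N, 53.9716°E:
  1: √((-0.0045·111.32)² + (0.0026·101.62)²) = √(0.250941 + 0.069808) = 0.5663 km
  2: √((-0.0016·111.32)² + (0.0067·101.62)²) = √(0.031724 + 0.463562) = 0.7038 km
  3: √((0.0008·111.32)² + (0.0020·101.62)²) = √(0.007931 + 0.041306) = 0.2219 km
  4: √((0.0010·111.32)² + (0.0050·101.62)²) = √(0.012392 + 0.258166) = 0.5202 km
  → nearest: 3 (0.2219 km)
Q3 at 24.0984°N, 53.9734°E:
  1: √((-0.0063·111.32)² + (0.0008·101.62)²) = √(0.491844 + 0.006609) = 0.7060 km
  2: √((-0.0034·111.32)² + (0.0049·101.62)²) = √(0.143253 + 0.247942) = 0.6255 km
  3: √((-0.0010·111.32)² + (0.0002·101.62)²) = √(0.012392 + 0.000413) = 0.1132 km
  4: √((-0.0008·111.32)² + (0.0032·101.62)²) = √(0.007931 + 0.105745) = 0.3372 km
  → nearest: 3 (0.1132 km)
Q4 at 24.0911°N, 53.9722°E:
  1: √((0.0010·111.32)² + (0.0020·101.62)²) = √(0.012392 + 0.041306) = 0.2317 km
  2: √((0.0039·111.32)² + (0.0061·101.62)²) = √(0.188484 + 0.384254) = 0.7568 km
  3: √((0.0063·111.32)² + (0.0014·101.62)²) = √(0.491844 + 0.020240) = 0.7156 km
  4: √((0.0065·111.32)² + (0.0044·101.62)²) = √(0.523568 + 0.199923) = 0.8506 km
  → nearest: 1 (0.2317 km)
Q5 at 24.0960°N, 53.9722°E:
  1: √((-0.0039·111.32)² + (0.0020·101.62)²) = √(0.188484 + 0.041306) = 0.4794 km
  2: √((-0.0010·111.32)² + (0.0061·101.62)²) = √(0.012392 + 0.384254) = 0.6298 km
  3: √((0.0014·111.32)² + (0.0014·101.62)²) = √(0.024289 + 0.020240) = 0.2110 km
  4: √((0.0016·111.32)² + (0.0044·101.62)²) = √(0.031724 + 0.199923) = 0.4813 km
  → nearest: 3 (0.2110 km)

Q1→3; Q2→3; Q3→3; Q4→1; Q5→3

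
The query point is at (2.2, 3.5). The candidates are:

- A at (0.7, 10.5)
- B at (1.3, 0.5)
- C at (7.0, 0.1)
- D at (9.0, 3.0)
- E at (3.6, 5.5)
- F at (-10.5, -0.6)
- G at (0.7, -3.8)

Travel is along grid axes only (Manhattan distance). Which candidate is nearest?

E

Distances from (2.2, 3.5):
A: |-1.5| + |7.0| = 1.5 + 7.0 = 8.5
B: |-0.9| + |-3.0| = 0.9 + 3.0 = 3.9
C: |4.8| + |-3.4| = 4.8 + 3.4 = 8.2
D: |6.8| + |-0.5| = 6.8 + 0.5 = 7.3
E: |1.4| + |2.0| = 1.4 + 2.0 = 3.4
F: |-12.7| + |-4.1| = 12.7 + 4.1 = 16.8
G: |-1.5| + |-7.3| = 1.5 + 7.3 = 8.8
Minimum: E at 3.4.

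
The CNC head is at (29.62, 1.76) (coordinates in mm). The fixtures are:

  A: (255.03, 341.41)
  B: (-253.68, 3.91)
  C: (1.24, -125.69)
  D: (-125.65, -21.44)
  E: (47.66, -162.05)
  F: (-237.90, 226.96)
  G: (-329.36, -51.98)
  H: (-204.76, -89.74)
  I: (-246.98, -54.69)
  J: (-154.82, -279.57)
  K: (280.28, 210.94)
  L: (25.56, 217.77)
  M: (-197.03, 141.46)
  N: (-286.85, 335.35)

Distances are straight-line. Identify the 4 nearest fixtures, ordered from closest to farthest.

Distances from (29.62, 1.76):
A: 407.64 mm
B: 283.31 mm
C: 130.57 mm
D: 156.99 mm
E: 164.80 mm
F: 349.69 mm
G: 362.98 mm
H: 251.61 mm
I: 282.30 mm
J: 336.40 mm
K: 326.48 mm
L: 216.05 mm
M: 266.24 mm
N: 459.82 mm
Sorted: C (130.57 mm) < D (156.99 mm) < E (164.80 mm) < L (216.05 mm) < H (251.61 mm) < M (266.24 mm) < …

C, D, E, L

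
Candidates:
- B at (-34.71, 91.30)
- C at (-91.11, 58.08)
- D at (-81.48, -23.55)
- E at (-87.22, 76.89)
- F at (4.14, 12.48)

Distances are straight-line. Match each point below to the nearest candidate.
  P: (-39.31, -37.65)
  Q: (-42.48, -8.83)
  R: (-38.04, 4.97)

P at (-39.31, -37.65):
  B: √((4.60)² + (128.95)²) = √(21.1600 + 16628.1025) = 129.03
  C: √((-51.80)² + (95.73)²) = √(2683.2400 + 9164.2329) = 108.85
  D: √((-42.17)² + (14.10)²) = √(1778.3089 + 198.8100) = 44.46
  E: √((-47.91)² + (114.54)²) = √(2295.3681 + 13119.4116) = 124.16
  F: √((43.45)² + (50.13)²) = √(1887.9025 + 2513.0169) = 66.34
  → nearest: D (44.46)
Q at (-42.48, -8.83):
  B: √((7.77)² + (100.13)²) = √(60.3729 + 10026.0169) = 100.43
  C: √((-48.63)² + (66.91)²) = √(2364.8769 + 4476.9481) = 82.72
  D: √((-39.00)² + (-14.72)²) = √(1521.0000 + 216.6784) = 41.69
  E: √((-44.74)² + (85.72)²) = √(2001.6676 + 7347.9184) = 96.69
  F: √((46.62)² + (21.31)²) = √(2173.4244 + 454.1161) = 51.26
  → nearest: D (41.69)
R at (-38.04, 4.97):
  B: √((3.33)² + (86.33)²) = √(11.0889 + 7452.8689) = 86.39
  C: √((-53.07)² + (53.11)²) = √(2816.4249 + 2820.6721) = 75.08
  D: √((-43.44)² + (-28.52)²) = √(1887.0336 + 813.3904) = 51.97
  E: √((-49.18)² + (71.92)²) = √(2418.6724 + 5172.4864) = 87.13
  F: √((42.18)² + (7.51)²) = √(1779.1524 + 56.4001) = 42.84
  → nearest: F (42.84)

P→D; Q→D; R→F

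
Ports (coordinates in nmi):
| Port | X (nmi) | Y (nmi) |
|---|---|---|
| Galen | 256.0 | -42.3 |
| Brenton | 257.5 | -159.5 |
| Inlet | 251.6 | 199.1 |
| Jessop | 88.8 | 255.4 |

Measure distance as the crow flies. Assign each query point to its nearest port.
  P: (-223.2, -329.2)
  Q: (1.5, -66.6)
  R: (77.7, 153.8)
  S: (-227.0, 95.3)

P at (-223.2, -329.2):
  Galen: 558.5 nmi
  Brenton: 509.8 nmi
  Inlet: 710.3 nmi
  Jessop: 662.6 nmi
  → nearest: Brenton (509.8 nmi)
Q at (1.5, -66.6):
  Galen: 255.7 nmi
  Brenton: 272.3 nmi
  Inlet: 364.9 nmi
  Jessop: 333.6 nmi
  → nearest: Galen (255.7 nmi)
R at (77.7, 153.8):
  Galen: 265.0 nmi
  Brenton: 361.2 nmi
  Inlet: 179.7 nmi
  Jessop: 102.2 nmi
  → nearest: Jessop (102.2 nmi)
S at (-227.0, 95.3):
  Galen: 502.2 nmi
  Brenton: 547.4 nmi
  Inlet: 489.7 nmi
  Jessop: 354.1 nmi
  → nearest: Jessop (354.1 nmi)

P→Brenton; Q→Galen; R→Jessop; S→Jessop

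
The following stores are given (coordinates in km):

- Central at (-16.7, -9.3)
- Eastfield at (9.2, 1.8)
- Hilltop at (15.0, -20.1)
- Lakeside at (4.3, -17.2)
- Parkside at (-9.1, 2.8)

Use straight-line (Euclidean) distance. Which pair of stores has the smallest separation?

Pairwise distances:
Central–Eastfield: 28.2 km
Central–Hilltop: 33.5 km
Central–Lakeside: 22.4 km
Central–Parkside: 14.3 km
Eastfield–Hilltop: 22.7 km
Eastfield–Lakeside: 19.6 km
Eastfield–Parkside: 18.3 km
Hilltop–Lakeside: 11.1 km
Hilltop–Parkside: 33.2 km
Lakeside–Parkside: 24.1 km
Closest pair: Hilltop–Lakeside at 11.1 km.

Hilltop and Lakeside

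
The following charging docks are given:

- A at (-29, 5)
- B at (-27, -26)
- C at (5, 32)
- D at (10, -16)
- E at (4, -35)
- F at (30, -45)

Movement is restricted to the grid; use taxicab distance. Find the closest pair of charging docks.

Pairwise distances:
D–E: |-6| + |-19| = 6 + 19 = 25
A–B: |2| + |-31| = 2 + 31 = 33
E–F: |26| + |-10| = 26 + 10 = 36
B–E: |31| + |-9| = 31 + 9 = 40
B–D: |37| + |10| = 37 + 10 = 47
D–F: |20| + |-29| = 20 + 29 = 49
C–D: |5| + |-48| = 5 + 48 = 53
A–D: |39| + |-21| = 39 + 21 = 60
A–C: |34| + |27| = 34 + 27 = 61
C–E: |-1| + |-67| = 1 + 67 = 68
A–E: |33| + |-40| = 33 + 40 = 73
B–F: |57| + |-19| = 57 + 19 = 76
B–C: |32| + |58| = 32 + 58 = 90
C–F: |25| + |-77| = 25 + 77 = 102
A–F: |59| + |-50| = 59 + 50 = 109
Closest pair: D–E at 25.

D and E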